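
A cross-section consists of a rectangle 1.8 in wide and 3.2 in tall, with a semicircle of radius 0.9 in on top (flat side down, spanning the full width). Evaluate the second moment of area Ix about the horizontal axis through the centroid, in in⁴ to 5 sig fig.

Split into non-overlapping primitives; take the origin at the lower-left of the bounding box.
Rectangular body: 1.8 × 3.2, A = 5.76 in², y = 1.6 in, Ī = 4.9152 in⁴.
Semicircular cap: semicircle r = 0.9, A = 1.272345 in², y = 3.581972 in, Ī = 0.07201154 in⁴.
Centroid: ȳ = ΣA·y / ΣA = 1.958593 in.
Transfer each piece to the horizontal axis through the centroid using Ī + A·d² with d = y − 1.958593:
  rectangular body: d = -0.3585933 in → contributes +5.655874 in⁴
  semicircular cap: d = 1.623379 in → contributes +3.425096 in⁴
Total I = 9.08097 in⁴.

Ix ≈ 9.0810 in⁴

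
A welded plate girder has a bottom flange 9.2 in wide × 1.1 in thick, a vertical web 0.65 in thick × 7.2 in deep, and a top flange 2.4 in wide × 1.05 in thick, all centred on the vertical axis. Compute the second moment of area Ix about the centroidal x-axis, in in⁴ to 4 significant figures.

Ix ≈ 181.0 in⁴

Break the section into simple shapes (no overlaps), measuring from the bottom-left corner of the bounding box.
Bottom plate: 9.2 × 1.1, A = 10.12 in², y = 0.55 in, Ī = 1.02043 in⁴.
Web plate: 0.65 × 7.2, A = 4.68 in², y = 4.7 in, Ī = 20.2176 in⁴.
Top plate: 2.4 × 1.05, A = 2.52 in², y = 8.825 in, Ī = 0.231525 in⁴.
Centroid: ȳ = ΣA·y / ΣA = 2.87535 in.
Transfer each piece to the centroidal x-axis using Ī + A·d² with d = y − 2.87535:
  bottom plate: d = -2.32535 in → contributes +55.7417 in⁴
  web plate: d = 1.82465 in → contributes +35.799 in⁴
  top plate: d = 5.94965 in → contributes +89.4354 in⁴
Total I = 180.976 in⁴.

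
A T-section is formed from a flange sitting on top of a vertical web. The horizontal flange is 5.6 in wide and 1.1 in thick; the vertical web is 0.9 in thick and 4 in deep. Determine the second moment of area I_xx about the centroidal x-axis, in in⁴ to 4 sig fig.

Split into non-overlapping primitives; take the origin at the lower-left of the bounding box.
Flange: 5.6 × 1.1, A = 6.16 in², y = 4.55 in, Ī = 0.621133 in⁴.
Web: 0.9 × 4, A = 3.6 in², y = 2 in, Ī = 4.8 in⁴.
Centroid: ȳ = ΣA·y / ΣA = 3.60943 in.
Transfer each piece to the centroidal x-axis using Ī + A·d² with d = y − 3.60943:
  flange: d = 0.940574 in → contributes +6.07076 in⁴
  web: d = -1.60943 in → contributes +14.1249 in⁴
Total I = 20.1957 in⁴.

I_xx ≈ 20.20 in⁴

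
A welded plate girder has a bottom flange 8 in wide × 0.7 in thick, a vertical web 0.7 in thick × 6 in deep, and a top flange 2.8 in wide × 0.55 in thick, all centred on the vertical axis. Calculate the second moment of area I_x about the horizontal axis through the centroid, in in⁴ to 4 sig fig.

I_x ≈ 75.64 in⁴

Break the section into simple shapes (no overlaps), measuring from the bottom-left corner of the bounding box.
Bottom plate: 8 × 0.7, A = 5.6 in², y = 0.35 in, Ī = 0.228667 in⁴.
Web plate: 0.7 × 6, A = 4.2 in², y = 3.7 in, Ī = 12.6 in⁴.
Top plate: 2.8 × 0.55, A = 1.54 in², y = 6.975 in, Ī = 0.0388208 in⁴.
Centroid: ȳ = ΣA·y / ΣA = 2.49043 in.
Transfer each piece to the horizontal axis through the centroid using Ī + A·d² with d = y − 2.49043:
  bottom plate: d = -2.14043 in → contributes +25.8848 in⁴
  web plate: d = 1.20957 in → contributes +18.7448 in⁴
  top plate: d = 4.48457 in → contributes +31.0103 in⁴
Total I = 75.6399 in⁴.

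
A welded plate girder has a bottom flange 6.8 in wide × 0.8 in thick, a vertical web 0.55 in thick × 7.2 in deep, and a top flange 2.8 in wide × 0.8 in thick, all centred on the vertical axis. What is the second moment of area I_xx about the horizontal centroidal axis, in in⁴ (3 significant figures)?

I_xx ≈ 126 in⁴

Break the section into simple shapes (no overlaps), measuring from the bottom-left corner of the bounding box.
Bottom plate: 6.8 × 0.8, A = 5.44 in², y = 0.4 in, Ī = 0.29013 in⁴.
Web plate: 0.55 × 7.2, A = 3.96 in², y = 4.4 in, Ī = 17.107 in⁴.
Top plate: 2.8 × 0.8, A = 2.24 in², y = 8.4 in, Ī = 0.11947 in⁴.
Centroid: ȳ = ΣA·y / ΣA = 3.3003 in.
Transfer each piece to the horizontal centroidal axis using Ī + A·d² with d = y − 3.3003:
  bottom plate: d = -2.9003 in → contributes +46.051 in⁴
  web plate: d = 1.0997 in → contributes +21.896 in⁴
  top plate: d = 5.0997 in → contributes +58.374 in⁴
Total I = 126.32 in⁴.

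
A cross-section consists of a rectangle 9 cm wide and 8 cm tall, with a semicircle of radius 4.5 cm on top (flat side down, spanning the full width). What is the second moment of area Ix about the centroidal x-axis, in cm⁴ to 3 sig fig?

Decompose the section into non-overlapping parts with the origin at the bottom-left of its bounding rectangle.
Rectangular body: 9 × 8, A = 72 cm², y = 4 cm, Ī = 384 cm⁴.
Semicircular cap: semicircle r = 4.5, A = 31.809 cm², y = 9.9099 cm, Ī = 45.007 cm⁴.
Centroid: ȳ = ΣA·y / ΣA = 5.8109 cm.
Transfer each piece to the centroidal x-axis using Ī + A·d² with d = y − 5.8109:
  rectangular body: d = -1.8109 cm → contributes +620.11 cm⁴
  semicircular cap: d = 4.099 cm → contributes +579.45 cm⁴
Total I = 1199.6 cm⁴.

Ix ≈ 1200 cm⁴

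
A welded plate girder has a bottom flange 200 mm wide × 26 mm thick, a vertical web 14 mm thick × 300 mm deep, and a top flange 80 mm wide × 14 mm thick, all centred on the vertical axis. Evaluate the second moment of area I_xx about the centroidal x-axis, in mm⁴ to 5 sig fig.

I_xx ≈ 1.5468 × 10⁸ mm⁴

Break the section into simple shapes (no overlaps), measuring from the bottom-left corner of the bounding box.
Bottom plate: 200 × 26, A = 5 200 mm², y = 13 mm, Ī = 292933.3 mm⁴.
Web plate: 14 × 300, A = 4 200 mm², y = 176 mm, Ī = 31 500 000 mm⁴.
Top plate: 80 × 14, A = 1 120 mm², y = 333 mm, Ī = 18293.33 mm⁴.
Centroid: ȳ = ΣA·y / ΣA = 112.1445 mm.
Transfer each piece to the centroidal x-axis using Ī + A·d² with d = y − 112.1445:
  bottom plate: d = -99.14449 mm → contributes +51 407 005 mm⁴
  web plate: d = 63.85551 mm → contributes +48 625 612 mm⁴
  top plate: d = 220.8555 mm → contributes +54 648 710 mm⁴
Total I = 154 681 327 mm⁴.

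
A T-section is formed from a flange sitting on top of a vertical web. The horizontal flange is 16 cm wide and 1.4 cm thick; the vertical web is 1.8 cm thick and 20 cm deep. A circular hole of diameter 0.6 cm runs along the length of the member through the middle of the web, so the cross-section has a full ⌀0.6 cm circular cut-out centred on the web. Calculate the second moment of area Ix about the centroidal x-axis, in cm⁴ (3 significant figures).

Decompose the section into non-overlapping parts with the origin at the bottom-left of its bounding rectangle.
Flange: 16 × 1.4, A = 22.4 cm², y = 20.7 cm, Ī = 3.6587 cm⁴.
Web: 1.8 × 20, A = 36 cm², y = 10 cm, Ī = 1 200 cm⁴.
Hole (subtracted): ⌀0.6, A = 0.28274 cm², y = 10 cm, Ī = 0.0063617 cm⁴.
Centroid: ȳ = ΣA·y / ΣA = 14.124 cm.
Transfer each piece to the centroidal x-axis using Ī + A·d² with d = y − 14.124:
  flange: d = 6.5759 cm → contributes +972.3 cm⁴
  web: d = -4.1241 cm → contributes +1812.3 cm⁴
  hole: d = -4.1241 cm → contributes −4.8153 cm⁴
Total I = 2779.8 cm⁴.

Ix ≈ 2780 cm⁴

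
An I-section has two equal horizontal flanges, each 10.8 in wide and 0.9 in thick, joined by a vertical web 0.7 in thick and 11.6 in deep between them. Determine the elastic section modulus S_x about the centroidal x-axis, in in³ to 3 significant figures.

Decompose the section into non-overlapping parts with the origin at the bottom-left of its bounding rectangle.
Bottom flange: 10.8 × 0.9, A = 9.72 in², y = 0.45 in, Ī = 0.6561 in⁴.
Web: 0.7 × 11.6, A = 8.12 in², y = 6.7 in, Ī = 91.052 in⁴.
Top flange: 10.8 × 0.9, A = 9.72 in², y = 12.95 in, Ī = 0.6561 in⁴.
By symmetry the centroid is at mid-height, ȳ = 6.7 in.
Transfer each piece to the centroidal x-axis using Ī + A·d² with d = y − 6.7:
  bottom flange: d = -6.25 in → contributes +380.34 in⁴
  web: d = 0 in → contributes +91.052 in⁴
  top flange: d = 6.25 in → contributes +380.34 in⁴
Total I = 851.74 in⁴.
Extreme fibre distance c = 6.7 in; S = I/c = 127.13 in³.

S_x ≈ 127 in³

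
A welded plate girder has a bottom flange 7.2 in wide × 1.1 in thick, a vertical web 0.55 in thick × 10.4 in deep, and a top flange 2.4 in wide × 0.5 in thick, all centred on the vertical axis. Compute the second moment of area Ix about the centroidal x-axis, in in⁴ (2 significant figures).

Break the section into simple shapes (no overlaps), measuring from the bottom-left corner of the bounding box.
Bottom plate: 7.2 × 1.1, A = 7.92 in², y = 0.55 in, Ī = 0.7986 in⁴.
Web plate: 0.55 × 10.4, A = 5.72 in², y = 6.3 in, Ī = 51.56 in⁴.
Top plate: 2.4 × 0.5, A = 1.2 in², y = 11.75 in, Ī = 0.025 in⁴.
Centroid: ȳ = ΣA·y / ΣA = 3.672 in.
Transfer each piece to the centroidal x-axis using Ī + A·d² with d = y − 3.672:
  bottom plate: d = -3.122 in → contributes +77.99 in⁴
  web plate: d = 2.628 in → contributes +91.06 in⁴
  top plate: d = 8.078 in → contributes +78.33 in⁴
Total I = 247.4 in⁴.

Ix ≈ 250 in⁴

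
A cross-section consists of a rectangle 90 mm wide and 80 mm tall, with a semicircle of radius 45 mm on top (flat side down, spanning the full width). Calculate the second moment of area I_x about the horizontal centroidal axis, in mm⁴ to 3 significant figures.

Split into non-overlapping primitives; take the origin at the lower-left of the bounding box.
Rectangular body: 90 × 80, A = 7 200 mm², y = 40 mm, Ī = 3 840 000 mm⁴.
Semicircular cap: semicircle r = 45, A = 3180.9 mm², y = 99.099 mm, Ī = 450 072 mm⁴.
Centroid: ȳ = ΣA·y / ΣA = 58.109 mm.
Transfer each piece to the horizontal centroidal axis using Ī + A·d² with d = y − 58.109:
  rectangular body: d = -18.109 mm → contributes +6 201 075 mm⁴
  semicircular cap: d = 40.99 mm → contributes +5 794 452 mm⁴
Total I = 11 995 526 mm⁴.

I_x ≈ 1.20 × 10⁷ mm⁴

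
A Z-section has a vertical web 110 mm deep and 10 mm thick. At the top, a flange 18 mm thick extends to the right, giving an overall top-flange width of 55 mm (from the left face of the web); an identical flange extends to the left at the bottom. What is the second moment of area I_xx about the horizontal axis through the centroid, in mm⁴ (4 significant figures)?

Treat the section as a set of non-overlapping primitives; coordinates are from the bounding-box lower-left.
Web: 10 × 110, A = 1 100 mm², y = 55 mm, Ī = 1 109 167 mm⁴.
Top flange (beyond web): 45 × 18, A = 810 mm², y = 101 mm, Ī = 21 870 mm⁴.
Bottom flange (beyond web): 45 × 18, A = 810 mm², y = 9 mm, Ī = 21 870 mm⁴.
Centroid: ȳ = ΣA·y / ΣA = 55 mm.
Transfer each piece to the horizontal axis through the centroid using Ī + A·d² with d = y − 55:
  web: d = 0 mm → contributes +1 109 167 mm⁴
  top flange (beyond web): d = 46 mm → contributes +1 735 830 mm⁴
  bottom flange (beyond web): d = -46 mm → contributes +1 735 830 mm⁴
Total I = 4 580 827 mm⁴.

I_xx ≈ 4.581 × 10⁶ mm⁴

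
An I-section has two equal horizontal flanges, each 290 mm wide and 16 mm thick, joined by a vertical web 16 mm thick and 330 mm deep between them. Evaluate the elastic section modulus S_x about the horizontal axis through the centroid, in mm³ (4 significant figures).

S_x ≈ 1.800 × 10⁶ mm³

Split into non-overlapping primitives; take the origin at the lower-left of the bounding box.
Bottom flange: 290 × 16, A = 4 640 mm², y = 8 mm, Ī = 98986.7 mm⁴.
Web: 16 × 330, A = 5 280 mm², y = 181 mm, Ī = 47 916 000 mm⁴.
Top flange: 290 × 16, A = 4 640 mm², y = 354 mm, Ī = 98986.7 mm⁴.
By symmetry the centroid is at mid-height, ȳ = 181 mm.
Transfer each piece to the horizontal axis through the centroid using Ī + A·d² with d = y − 181:
  bottom flange: d = -173 mm → contributes +138 969 547 mm⁴
  web: d = 0 mm → contributes +47 916 000 mm⁴
  top flange: d = 173 mm → contributes +138 969 547 mm⁴
Total I = 325 855 093 mm⁴.
Extreme fibre distance c = 181 mm; S = I/c = 1 800 304 mm³.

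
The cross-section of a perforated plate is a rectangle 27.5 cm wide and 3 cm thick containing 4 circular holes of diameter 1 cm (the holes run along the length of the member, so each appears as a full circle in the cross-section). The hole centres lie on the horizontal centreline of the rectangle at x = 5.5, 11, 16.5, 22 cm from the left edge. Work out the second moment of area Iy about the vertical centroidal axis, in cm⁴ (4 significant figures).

Break the section into simple shapes (no overlaps), measuring from the bottom-left corner of the bounding box.
Plate: 27.5 × 3, A = 82.5 cm², x = 13.75 cm, Ī = 5199.22 cm⁴.
Hole 1 (subtracted): ⌀1, A = 0.785398 cm², x = 5.5 cm, Ī = 0.0490874 cm⁴.
Hole 2 (subtracted): ⌀1, A = 0.785398 cm², x = 11 cm, Ī = 0.0490874 cm⁴.
Hole 3 (subtracted): ⌀1, A = 0.785398 cm², x = 16.5 cm, Ī = 0.0490874 cm⁴.
Hole 4 (subtracted): ⌀1, A = 0.785398 cm², x = 22 cm, Ī = 0.0490874 cm⁴.
By symmetry the centroid is at mid-width, x̄ = 13.75 cm.
Transfer each piece to the vertical centroidal axis using Ī + A·d² with d = x − 13.75:
  plate: d = 0 cm → contributes +5199.22 cm⁴
  hole 1: d = -8.25 cm → contributes −53.5052 cm⁴
  hole 2: d = -2.75 cm → contributes −5.98866 cm⁴
  hole 3: d = 2.75 cm → contributes −5.98866 cm⁴
  hole 4: d = 8.25 cm → contributes −53.5052 cm⁴
Total I = 5080.23 cm⁴.

Iy ≈ 5080 cm⁴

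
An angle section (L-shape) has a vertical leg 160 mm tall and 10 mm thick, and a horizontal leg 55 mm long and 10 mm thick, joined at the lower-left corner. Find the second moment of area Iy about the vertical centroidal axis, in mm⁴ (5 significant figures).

Treat the section as a set of non-overlapping primitives; coordinates are from the bounding-box lower-left.
Vertical leg: 10 × 160, A = 1 600 mm², x = 5 mm, Ī = 13333.33 mm⁴.
Horizontal leg (remainder): 45 × 10, A = 450 mm², x = 32.5 mm, Ī = 75937.5 mm⁴.
Centroid: x̄ = ΣA·x / ΣA = 11.03659 mm.
Transfer each piece to the vertical centroidal axis using Ī + A·d² with d = x − 11.03659:
  vertical leg: d = -6.036585 mm → contributes +71637.91 mm⁴
  horizontal leg (remainder): d = 21.46341 mm → contributes +283242.7 mm⁴
Total I = 354880.6 mm⁴.

Iy ≈ 3.5488 × 10⁵ mm⁴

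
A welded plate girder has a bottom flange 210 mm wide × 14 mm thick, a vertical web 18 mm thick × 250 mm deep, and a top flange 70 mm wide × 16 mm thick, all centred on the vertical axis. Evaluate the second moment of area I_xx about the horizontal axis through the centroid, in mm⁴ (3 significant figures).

I_xx ≈ 8.79 × 10⁷ mm⁴

Break the section into simple shapes (no overlaps), measuring from the bottom-left corner of the bounding box.
Bottom plate: 210 × 14, A = 2 940 mm², y = 7 mm, Ī = 48 020 mm⁴.
Web plate: 18 × 250, A = 4 500 mm², y = 139 mm, Ī = 23 437 500 mm⁴.
Top plate: 70 × 16, A = 1 120 mm², y = 272 mm, Ī = 23 893 mm⁴.
Centroid: ȳ = ΣA·y / ΣA = 111.07 mm.
Transfer each piece to the horizontal axis through the centroid using Ī + A·d² with d = y − 111.07:
  bottom plate: d = -104.07 mm → contributes +31 887 079 mm⁴
  web plate: d = 27.935 mm → contributes +26 949 033 mm⁴
  top plate: d = 160.93 mm → contributes +29 031 825 mm⁴
Total I = 87 867 937 mm⁴.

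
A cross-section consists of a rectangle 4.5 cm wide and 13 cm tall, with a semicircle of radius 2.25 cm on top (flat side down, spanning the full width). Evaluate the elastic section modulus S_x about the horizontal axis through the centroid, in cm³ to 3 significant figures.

Break the section into simple shapes (no overlaps), measuring from the bottom-left corner of the bounding box.
Rectangular body: 4.5 × 13, A = 58.5 cm², y = 6.5 cm, Ī = 823.88 cm⁴.
Semicircular cap: semicircle r = 2.25, A = 7.9522 cm², y = 13.955 cm, Ī = 2.813 cm⁴.
Centroid: ȳ = ΣA·y / ΣA = 7.3921 cm.
Transfer each piece to the horizontal axis through the centroid using Ī + A·d² with d = y − 7.3921:
  rectangular body: d = -0.89211 cm → contributes +870.43 cm⁴
  semicircular cap: d = 6.5628 cm → contributes +345.32 cm⁴
Total I = 1215.7 cm⁴.
Extreme fibre distance c = 7.8579 cm; S = I/c = 154.72 cm³.

S_x ≈ 155 cm³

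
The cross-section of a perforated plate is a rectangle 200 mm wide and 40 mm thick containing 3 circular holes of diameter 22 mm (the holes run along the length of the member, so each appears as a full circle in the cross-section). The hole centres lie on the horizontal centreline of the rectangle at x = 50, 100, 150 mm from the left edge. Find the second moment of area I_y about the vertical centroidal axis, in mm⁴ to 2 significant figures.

Split into non-overlapping primitives; take the origin at the lower-left of the bounding box.
Plate: 200 × 40, A = 8 000 mm², x = 100 mm, Ī = 26 666 667 mm⁴.
Hole 1 (subtracted): ⌀22, A = 380.1 mm², x = 50 mm, Ī = 11 499 mm⁴.
Hole 2 (subtracted): ⌀22, A = 380.1 mm², x = 100 mm, Ī = 11 499 mm⁴.
Hole 3 (subtracted): ⌀22, A = 380.1 mm², x = 150 mm, Ī = 11 499 mm⁴.
By symmetry the centroid is at mid-width, x̄ = 100 mm.
Transfer each piece to the vertical centroidal axis using Ī + A·d² with d = x − 100:
  plate: d = 0 mm → contributes +26 666 667 mm⁴
  hole 1: d = -50 mm → contributes −961 831 mm⁴
  hole 2: d = 0 mm → contributes −11 499 mm⁴
  hole 3: d = 50 mm → contributes −961 831 mm⁴
Total I = 24 731 506 mm⁴.

I_y ≈ 2.5 × 10⁷ mm⁴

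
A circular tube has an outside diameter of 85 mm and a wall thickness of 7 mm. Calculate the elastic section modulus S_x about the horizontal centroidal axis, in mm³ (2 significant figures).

S_x ≈ 3.1 × 10⁴ mm³

Break the section into simple shapes (no overlaps), measuring from the bottom-left corner of the bounding box.
Outer circle: ⌀85, A = 5 675 mm², y = 42.5 mm, Ī = 2 562 392 mm⁴.
Bore (subtracted): ⌀71, A = 3 959 mm², y = 42.5 mm, Ī = 1 247 393 mm⁴.
By symmetry the centroid is at mid-height, ȳ = 42.5 mm.
All pieces are centred on the horizontal centroidal axis, so I = ΣĪ (holes subtracted) = 1 314 999 mm⁴.
Extreme fibre distance c = 42.5 mm; S = I/c = 30 941 mm³.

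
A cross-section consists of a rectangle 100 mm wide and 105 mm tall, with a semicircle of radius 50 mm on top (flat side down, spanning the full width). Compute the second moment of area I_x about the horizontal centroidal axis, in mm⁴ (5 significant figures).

Split into non-overlapping primitives; take the origin at the lower-left of the bounding box.
Rectangular body: 100 × 105, A = 10 500 mm², y = 52.5 mm, Ī = 9 646 875 mm⁴.
Semicircular cap: semicircle r = 50, A = 3926.991 mm², y = 126.2207 mm, Ī = 685 981 mm⁴.
Centroid: ȳ = ΣA·y / ΣA = 72.56658 mm.
Transfer each piece to the horizontal centroidal axis using Ī + A·d² with d = y − 72.56658:
  rectangular body: d = -20.06658 mm → contributes +13 874 885 mm⁴
  semicircular cap: d = 53.65408 mm → contributes +11 990 846 mm⁴
Total I = 25 865 731 mm⁴.

I_x ≈ 2.5866 × 10⁷ mm⁴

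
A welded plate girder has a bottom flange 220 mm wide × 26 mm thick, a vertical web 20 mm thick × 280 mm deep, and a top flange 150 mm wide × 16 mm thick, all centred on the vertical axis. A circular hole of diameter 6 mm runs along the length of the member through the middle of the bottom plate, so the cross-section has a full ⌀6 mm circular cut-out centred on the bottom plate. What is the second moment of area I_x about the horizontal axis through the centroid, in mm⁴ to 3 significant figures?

Decompose the section into non-overlapping parts with the origin at the bottom-left of its bounding rectangle.
Bottom plate: 220 × 26, A = 5 720 mm², y = 13 mm, Ī = 322 227 mm⁴.
Web plate: 20 × 280, A = 5 600 mm², y = 166 mm, Ī = 36 586 667 mm⁴.
Top plate: 150 × 16, A = 2 400 mm², y = 314 mm, Ī = 51 200 mm⁴.
Hole (subtracted): ⌀6, A = 28.274 mm², y = 13 mm, Ī = 63.617 mm⁴.
Centroid: ȳ = ΣA·y / ΣA = 128.34 mm.
Transfer each piece to the horizontal axis through the centroid using Ī + A·d² with d = y − 128.34:
  bottom plate: d = -115.34 mm → contributes +76 416 841 mm⁴
  web plate: d = 37.66 mm → contributes +44 529 122 mm⁴
  top plate: d = 185.66 mm → contributes +82 778 562 mm⁴
  hole: d = -115.34 mm → contributes −376 204 mm⁴
Total I = 203 348 321 mm⁴.

I_x ≈ 2.03 × 10⁸ mm⁴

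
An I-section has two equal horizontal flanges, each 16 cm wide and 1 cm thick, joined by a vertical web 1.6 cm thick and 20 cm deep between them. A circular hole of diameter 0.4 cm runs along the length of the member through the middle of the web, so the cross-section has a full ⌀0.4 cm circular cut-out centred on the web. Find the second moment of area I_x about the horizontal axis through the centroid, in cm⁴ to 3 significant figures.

Break the section into simple shapes (no overlaps), measuring from the bottom-left corner of the bounding box.
Bottom flange: 16 × 1, A = 16 cm², y = 0.5 cm, Ī = 1.3333 cm⁴.
Web: 1.6 × 20, A = 32 cm², y = 11 cm, Ī = 1066.7 cm⁴.
Top flange: 16 × 1, A = 16 cm², y = 21.5 cm, Ī = 1.3333 cm⁴.
Hole (subtracted): ⌀0.4, A = 0.12566 cm², y = 11 cm, Ī = 0.0012566 cm⁴.
By symmetry the centroid is at mid-height, ȳ = 11 cm.
Transfer each piece to the horizontal axis through the centroid using Ī + A·d² with d = y − 11:
  bottom flange: d = -10.5 cm → contributes +1765.3 cm⁴
  web: d = 0 cm → contributes +1066.7 cm⁴
  top flange: d = 10.5 cm → contributes +1765.3 cm⁴
  hole: d = 0 cm → contributes −0.0012566 cm⁴
Total I = 4597.3 cm⁴.

I_x ≈ 4600 cm⁴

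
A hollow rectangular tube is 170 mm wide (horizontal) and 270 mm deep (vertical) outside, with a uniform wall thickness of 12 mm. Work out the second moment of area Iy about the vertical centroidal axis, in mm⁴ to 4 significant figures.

Split into non-overlapping primitives; take the origin at the lower-left of the bounding box.
Outer rectangle: 170 × 270, A = 45 900 mm², x = 85 mm, Ī = 110 542 500 mm⁴.
Inner void (subtracted): 146 × 246, A = 35 916 mm², x = 85 mm, Ī = 63 798 788 mm⁴.
By symmetry the centroid is at mid-width, x̄ = 85 mm.
All pieces are centred on the vertical centroidal axis, so I = ΣĪ (holes subtracted) = 46 743 712 mm⁴.

Iy ≈ 4.674 × 10⁷ mm⁴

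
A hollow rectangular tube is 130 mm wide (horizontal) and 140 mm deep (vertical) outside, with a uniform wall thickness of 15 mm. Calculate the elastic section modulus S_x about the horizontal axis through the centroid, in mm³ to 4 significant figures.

S_x ≈ 2.662 × 10⁵ mm³

Break the section into simple shapes (no overlaps), measuring from the bottom-left corner of the bounding box.
Outer rectangle: 130 × 140, A = 18 200 mm², y = 70 mm, Ī = 29 726 667 mm⁴.
Inner void (subtracted): 100 × 110, A = 11 000 mm², y = 70 mm, Ī = 11 091 667 mm⁴.
By symmetry the centroid is at mid-height, ȳ = 70 mm.
All pieces are centred on the horizontal axis through the centroid, so I = ΣĪ (holes subtracted) = 18 635 000 mm⁴.
Extreme fibre distance c = 70 mm; S = I/c = 266 214 mm³.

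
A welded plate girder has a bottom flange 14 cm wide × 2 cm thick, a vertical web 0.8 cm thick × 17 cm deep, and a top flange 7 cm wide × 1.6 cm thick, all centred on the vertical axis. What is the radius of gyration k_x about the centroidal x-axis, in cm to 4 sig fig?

Break the section into simple shapes (no overlaps), measuring from the bottom-left corner of the bounding box.
Bottom plate: 14 × 2, A = 28 cm², y = 1 cm, Ī = 9.33333 cm⁴.
Web plate: 0.8 × 17, A = 13.6 cm², y = 10.5 cm, Ī = 327.533 cm⁴.
Top plate: 7 × 1.6, A = 11.2 cm², y = 19.8 cm, Ī = 2.38933 cm⁴.
Centroid: ȳ = ΣA·y / ΣA = 7.43485 cm.
Transfer each piece to the centroidal x-axis using Ī + A·d² with d = y − 7.43485:
  bottom plate: d = -6.43485 cm → contributes +1168.74 cm⁴
  web plate: d = 3.06515 cm → contributes +455.307 cm⁴
  top plate: d = 12.3652 cm → contributes +1714.84 cm⁴
Total I = 3338.88 cm⁴.
Radius of gyration: k = √(I/A) = √(3338.88 / 52.8) = 7.95213 cm.

k_x ≈ 7.952 cm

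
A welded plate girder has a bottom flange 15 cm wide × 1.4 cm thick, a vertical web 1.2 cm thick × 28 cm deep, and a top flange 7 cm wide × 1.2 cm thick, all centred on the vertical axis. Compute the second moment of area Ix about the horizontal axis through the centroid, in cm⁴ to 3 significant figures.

Ix ≈ 7980 cm⁴

Break the section into simple shapes (no overlaps), measuring from the bottom-left corner of the bounding box.
Bottom plate: 15 × 1.4, A = 21 cm², y = 0.7 cm, Ī = 3.43 cm⁴.
Web plate: 1.2 × 28, A = 33.6 cm², y = 15.4 cm, Ī = 2195.2 cm⁴.
Top plate: 7 × 1.2, A = 8.4 cm², y = 30 cm, Ī = 1.008 cm⁴.
Centroid: ȳ = ΣA·y / ΣA = 12.447 cm.
Transfer each piece to the horizontal axis through the centroid using Ī + A·d² with d = y − 12.447:
  bottom plate: d = -11.747 cm → contributes +2901.1 cm⁴
  web plate: d = 2.9533 cm → contributes +2488.3 cm⁴
  top plate: d = 17.553 cm → contributes +2589.2 cm⁴
Total I = 7978.6 cm⁴.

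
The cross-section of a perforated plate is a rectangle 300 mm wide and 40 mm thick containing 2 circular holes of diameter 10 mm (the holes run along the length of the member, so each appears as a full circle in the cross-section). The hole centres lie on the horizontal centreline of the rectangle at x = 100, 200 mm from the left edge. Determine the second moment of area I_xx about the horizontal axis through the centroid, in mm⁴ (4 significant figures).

Decompose the section into non-overlapping parts with the origin at the bottom-left of its bounding rectangle.
Plate: 300 × 40, A = 12 000 mm², y = 20 mm, Ī = 1 600 000 mm⁴.
Hole 1 (subtracted): ⌀10, A = 78.5398 mm², y = 20 mm, Ī = 490.874 mm⁴.
Hole 2 (subtracted): ⌀10, A = 78.5398 mm², y = 20 mm, Ī = 490.874 mm⁴.
By symmetry the centroid is at mid-height, ȳ = 20 mm.
All pieces are centred on the horizontal axis through the centroid, so I = ΣĪ (holes subtracted) = 1 599 018 mm⁴.

I_xx ≈ 1.599 × 10⁶ mm⁴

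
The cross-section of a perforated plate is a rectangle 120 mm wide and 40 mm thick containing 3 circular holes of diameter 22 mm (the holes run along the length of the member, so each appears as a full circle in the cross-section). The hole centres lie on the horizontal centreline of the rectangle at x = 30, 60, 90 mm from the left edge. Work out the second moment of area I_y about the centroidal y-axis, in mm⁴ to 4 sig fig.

Break the section into simple shapes (no overlaps), measuring from the bottom-left corner of the bounding box.
Plate: 120 × 40, A = 4 800 mm², x = 60 mm, Ī = 5 760 000 mm⁴.
Hole 1 (subtracted): ⌀22, A = 380.133 mm², x = 30 mm, Ī = 11 499 mm⁴.
Hole 2 (subtracted): ⌀22, A = 380.133 mm², x = 60 mm, Ī = 11 499 mm⁴.
Hole 3 (subtracted): ⌀22, A = 380.133 mm², x = 90 mm, Ī = 11 499 mm⁴.
By symmetry the centroid is at mid-width, x̄ = 60 mm.
Transfer each piece to the centroidal y-axis using Ī + A·d² with d = x − 60:
  plate: d = 0 mm → contributes +5 760 000 mm⁴
  hole 1: d = -30 mm → contributes −353 618 mm⁴
  hole 2: d = 0 mm → contributes −11 499 mm⁴
  hole 3: d = 30 mm → contributes −353 618 mm⁴
Total I = 5 041 264 mm⁴.

I_y ≈ 5.041 × 10⁶ mm⁴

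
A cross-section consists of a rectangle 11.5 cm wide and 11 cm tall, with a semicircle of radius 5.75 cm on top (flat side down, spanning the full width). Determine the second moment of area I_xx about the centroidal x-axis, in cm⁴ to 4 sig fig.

Break the section into simple shapes (no overlaps), measuring from the bottom-left corner of the bounding box.
Rectangular body: 11.5 × 11, A = 126.5 cm², y = 5.5 cm, Ī = 1275.54 cm⁴.
Semicircular cap: semicircle r = 5.75, A = 51.9345 cm², y = 13.4404 cm, Ī = 119.979 cm⁴.
Centroid: ȳ = ΣA·y / ΣA = 7.8111 cm.
Transfer each piece to the centroidal x-axis using Ī + A·d² with d = y − 7.8111:
  rectangular body: d = -2.3111 cm → contributes +1951.2 cm⁴
  semicircular cap: d = 5.62928 cm → contributes +1765.72 cm⁴
Total I = 3716.92 cm⁴.

I_xx ≈ 3717 cm⁴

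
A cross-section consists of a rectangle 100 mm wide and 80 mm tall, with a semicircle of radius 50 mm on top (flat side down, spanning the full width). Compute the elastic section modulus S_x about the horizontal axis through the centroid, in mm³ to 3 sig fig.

S_x ≈ 2.12 × 10⁵ mm³

Break the section into simple shapes (no overlaps), measuring from the bottom-left corner of the bounding box.
Rectangular body: 100 × 80, A = 8 000 mm², y = 40 mm, Ī = 4 266 667 mm⁴.
Semicircular cap: semicircle r = 50, A = 3 927 mm², y = 101.22 mm, Ī = 685 981 mm⁴.
Centroid: ȳ = ΣA·y / ΣA = 60.157 mm.
Transfer each piece to the horizontal axis through the centroid using Ī + A·d² with d = y − 60.157:
  rectangular body: d = -20.157 mm → contributes +7 517 120 mm⁴
  semicircular cap: d = 41.064 mm → contributes +7 307 751 mm⁴
Total I = 14 824 871 mm⁴.
Extreme fibre distance c = 69.843 mm; S = I/c = 212 260 mm³.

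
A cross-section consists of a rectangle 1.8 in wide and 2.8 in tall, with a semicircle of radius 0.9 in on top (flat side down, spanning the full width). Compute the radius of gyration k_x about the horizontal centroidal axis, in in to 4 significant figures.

k_x ≈ 1.022 in

Split into non-overlapping primitives; take the origin at the lower-left of the bounding box.
Rectangular body: 1.8 × 2.8, A = 5.04 in², y = 1.4 in, Ī = 3.2928 in⁴.
Semicircular cap: semicircle r = 0.9, A = 1.27235 in², y = 3.18197 in, Ī = 0.0720115 in⁴.
Centroid: ȳ = ΣA·y / ΣA = 1.75918 in.
Transfer each piece to the horizontal centroidal axis using Ī + A·d² with d = y − 1.75918:
  rectangular body: d = -0.359182 in → contributes +3.94302 in⁴
  semicircular cap: d = 1.42279 in → contributes +2.64766 in⁴
Total I = 6.59068 in⁴.
Radius of gyration: k = √(I/A) = √(6.59068 / 6.31235) = 1.02181 in.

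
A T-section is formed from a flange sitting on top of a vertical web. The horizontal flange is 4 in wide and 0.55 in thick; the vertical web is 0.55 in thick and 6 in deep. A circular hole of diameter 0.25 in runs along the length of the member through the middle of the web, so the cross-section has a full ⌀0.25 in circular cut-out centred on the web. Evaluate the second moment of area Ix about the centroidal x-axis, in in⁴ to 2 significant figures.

Ix ≈ 24 in⁴

Treat the section as a set of non-overlapping primitives; coordinates are from the bounding-box lower-left.
Flange: 4 × 0.55, A = 2.2 in², y = 6.275 in, Ī = 0.05546 in⁴.
Web: 0.55 × 6, A = 3.3 in², y = 3 in, Ī = 9.9 in⁴.
Hole (subtracted): ⌀0.25, A = 0.04909 in², y = 3 in, Ī = 0.0001917 in⁴.
Centroid: ȳ = ΣA·y / ΣA = 4.322 in.
Transfer each piece to the centroidal x-axis using Ī + A·d² with d = y − 4.322:
  flange: d = 1.953 in → contributes +8.448 in⁴
  web: d = -1.322 in → contributes +15.67 in⁴
  hole: d = -1.322 in → contributes −0.08595 in⁴
Total I = 24.03 in⁴.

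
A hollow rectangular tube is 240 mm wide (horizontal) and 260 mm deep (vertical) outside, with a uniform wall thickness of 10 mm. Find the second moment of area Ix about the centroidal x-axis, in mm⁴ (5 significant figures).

Decompose the section into non-overlapping parts with the origin at the bottom-left of its bounding rectangle.
Outer rectangle: 240 × 260, A = 62 400 mm², y = 130 mm, Ī = 351 520 000 mm⁴.
Inner void (subtracted): 220 × 240, A = 52 800 mm², y = 130 mm, Ī = 253 440 000 mm⁴.
By symmetry the centroid is at mid-height, ȳ = 130 mm.
All pieces are centred on the centroidal x-axis, so I = ΣĪ (holes subtracted) = 98 080 000 mm⁴.

Ix ≈ 9.8080 × 10⁷ mm⁴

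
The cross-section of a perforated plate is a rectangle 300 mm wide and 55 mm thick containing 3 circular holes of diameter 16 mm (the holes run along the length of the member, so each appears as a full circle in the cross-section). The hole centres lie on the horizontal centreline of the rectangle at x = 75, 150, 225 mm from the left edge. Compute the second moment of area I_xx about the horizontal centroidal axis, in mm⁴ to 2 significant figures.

Treat the section as a set of non-overlapping primitives; coordinates are from the bounding-box lower-left.
Plate: 300 × 55, A = 16 500 mm², y = 27.5 mm, Ī = 4 159 375 mm⁴.
Hole 1 (subtracted): ⌀16, A = 201.1 mm², y = 27.5 mm, Ī = 3 217 mm⁴.
Hole 2 (subtracted): ⌀16, A = 201.1 mm², y = 27.5 mm, Ī = 3 217 mm⁴.
Hole 3 (subtracted): ⌀16, A = 201.1 mm², y = 27.5 mm, Ī = 3 217 mm⁴.
By symmetry the centroid is at mid-height, ȳ = 27.5 mm.
All pieces are centred on the horizontal centroidal axis, so I = ΣĪ (holes subtracted) = 4 149 724 mm⁴.

I_xx ≈ 4.1 × 10⁶ mm⁴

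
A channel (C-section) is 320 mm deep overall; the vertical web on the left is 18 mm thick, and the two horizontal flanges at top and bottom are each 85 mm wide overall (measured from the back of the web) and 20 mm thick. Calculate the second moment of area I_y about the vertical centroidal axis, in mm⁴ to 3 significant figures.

I_y ≈ 4.46 × 10⁶ mm⁴

Decompose the section into non-overlapping parts with the origin at the bottom-left of its bounding rectangle.
Web: 18 × 320, A = 5 760 mm², x = 9 mm, Ī = 155 520 mm⁴.
Top flange (beyond web): 67 × 20, A = 1 340 mm², x = 51.5 mm, Ī = 501 272 mm⁴.
Bottom flange (beyond web): 67 × 20, A = 1 340 mm², x = 51.5 mm, Ī = 501 272 mm⁴.
Centroid: x̄ = ΣA·x / ΣA = 22.495 mm.
Transfer each piece to the vertical centroidal axis using Ī + A·d² with d = x − 22.495:
  web: d = -13.495 mm → contributes +1 204 543 mm⁴
  top flange (beyond web): d = 29.005 mm → contributes +1 628 580 mm⁴
  bottom flange (beyond web): d = 29.005 mm → contributes +1 628 580 mm⁴
Total I = 4 461 703 mm⁴.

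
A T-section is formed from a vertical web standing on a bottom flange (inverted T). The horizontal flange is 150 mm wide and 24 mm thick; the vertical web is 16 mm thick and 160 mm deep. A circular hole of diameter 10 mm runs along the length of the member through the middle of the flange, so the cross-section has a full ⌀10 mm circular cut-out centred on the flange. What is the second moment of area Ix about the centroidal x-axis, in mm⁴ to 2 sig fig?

Treat the section as a set of non-overlapping primitives; coordinates are from the bounding-box lower-left.
Flange: 150 × 24, A = 3 600 mm², y = 12 mm, Ī = 172 800 mm⁴.
Web: 16 × 160, A = 2 560 mm², y = 104 mm, Ī = 5 461 333 mm⁴.
Hole (subtracted): ⌀10, A = 78.54 mm², y = 12 mm, Ī = 490.9 mm⁴.
Centroid: ȳ = ΣA·y / ΣA = 50.73 mm.
Transfer each piece to the centroidal x-axis using Ī + A·d² with d = y − 50.73:
  flange: d = -38.73 mm → contributes +5 572 161 mm⁴
  web: d = 53.27 mm → contributes +12 726 498 mm⁴
  hole: d = -38.73 mm → contributes −118 287 mm⁴
Total I = 18 180 372 mm⁴.

Ix ≈ 1.8 × 10⁷ mm⁴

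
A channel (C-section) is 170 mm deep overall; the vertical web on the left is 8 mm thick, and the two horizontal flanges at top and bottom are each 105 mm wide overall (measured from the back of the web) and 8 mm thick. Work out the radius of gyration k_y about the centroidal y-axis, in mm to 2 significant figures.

Split into non-overlapping primitives; take the origin at the lower-left of the bounding box.
Web: 8 × 170, A = 1 360 mm², x = 4 mm, Ī = 7 253 mm⁴.
Top flange (beyond web): 97 × 8, A = 776 mm², x = 56.5 mm, Ī = 608 449 mm⁴.
Bottom flange (beyond web): 97 × 8, A = 776 mm², x = 56.5 mm, Ī = 608 449 mm⁴.
Centroid: x̄ = ΣA·x / ΣA = 31.98 mm.
Transfer each piece to the centroidal y-axis using Ī + A·d² with d = x − 31.98:
  web: d = -27.98 mm → contributes +1 072 029 mm⁴
  top flange (beyond web): d = 24.52 mm → contributes +1 074 974 mm⁴
  bottom flange (beyond web): d = 24.52 mm → contributes +1 074 974 mm⁴
Total I = 3 221 978 mm⁴.
Radius of gyration: k = √(I/A) = √(3 221 978 / 2 912) = 33.26 mm.

k_y ≈ 33 mm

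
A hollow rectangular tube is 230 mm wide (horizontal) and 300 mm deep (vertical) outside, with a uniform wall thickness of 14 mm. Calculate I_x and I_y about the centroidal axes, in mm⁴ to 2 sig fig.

Split into non-overlapping primitives; take the origin at the lower-left of the bounding box.
Outer rectangle: 230 × 300, A = 69 000 mm², y = 150 mm, Ī = 517 500 000 mm⁴.
Inner void (subtracted): 202 × 272, A = 54 944 mm², y = 150 mm, Ī = 338 748 075 mm⁴.
By symmetry the centroid is at mid-height, ȳ = 150 mm.
All pieces are centred on the centroidal x-axis, so I = ΣĪ (holes subtracted) = 178 751 925 mm⁴.
Repeating about the centroidal y-axis gives I_y = 117 347 085 mm⁴.

I_x ≈ 1.8 × 10⁸ mm⁴, I_y ≈ 1.2 × 10⁸ mm⁴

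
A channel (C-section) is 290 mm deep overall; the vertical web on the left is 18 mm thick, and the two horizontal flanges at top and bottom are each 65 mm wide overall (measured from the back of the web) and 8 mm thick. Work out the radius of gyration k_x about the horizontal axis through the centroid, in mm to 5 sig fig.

k_x ≈ 92.897 mm

Break the section into simple shapes (no overlaps), measuring from the bottom-left corner of the bounding box.
Web: 18 × 290, A = 5 220 mm², y = 145 mm, Ī = 36 583 500 mm⁴.
Top flange (beyond web): 47 × 8, A = 376 mm², y = 286 mm, Ī = 2005.333 mm⁴.
Bottom flange (beyond web): 47 × 8, A = 376 mm², y = 4 mm, Ī = 2005.333 mm⁴.
By symmetry the centroid is at mid-height, ȳ = 145 mm.
Transfer each piece to the horizontal axis through the centroid using Ī + A·d² with d = y − 145:
  web: d = 0 mm → contributes +36 583 500 mm⁴
  top flange (beyond web): d = 141 mm → contributes +7 477 261 mm⁴
  bottom flange (beyond web): d = -141 mm → contributes +7 477 261 mm⁴
Total I = 51 538 023 mm⁴.
Radius of gyration: k = √(I/A) = √(51 538 023 / 5 972) = 92.89749 mm.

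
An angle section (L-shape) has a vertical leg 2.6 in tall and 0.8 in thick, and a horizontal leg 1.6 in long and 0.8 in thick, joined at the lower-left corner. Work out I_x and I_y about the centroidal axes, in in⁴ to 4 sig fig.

I_x ≈ 1.602 in⁴, I_y ≈ 0.4583 in⁴

Treat the section as a set of non-overlapping primitives; coordinates are from the bounding-box lower-left.
Vertical leg: 0.8 × 2.6, A = 2.08 in², y = 1.3 in, Ī = 1.17173 in⁴.
Horizontal leg (remainder): 0.8 × 0.8, A = 0.64 in², y = 0.4 in, Ī = 0.0341333 in⁴.
Centroid: ȳ = ΣA·y / ΣA = 1.08824 in.
Transfer each piece to the centroidal x-axis using Ī + A·d² with d = y − 1.08824:
  vertical leg: d = 0.211765 in → contributes +1.26501 in⁴
  horizontal leg (remainder): d = -0.688235 in → contributes +0.337281 in⁴
Total I = 1.60229 in⁴.
For the y-axis: x̄ = 0.588235 in.
Repeating about the centroidal y-axis gives I_y = 0.45829 in⁴.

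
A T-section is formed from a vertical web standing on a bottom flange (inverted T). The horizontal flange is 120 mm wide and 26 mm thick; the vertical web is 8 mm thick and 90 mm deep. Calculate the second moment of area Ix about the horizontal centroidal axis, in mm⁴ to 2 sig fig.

Decompose the section into non-overlapping parts with the origin at the bottom-left of its bounding rectangle.
Flange: 120 × 26, A = 3 120 mm², y = 13 mm, Ī = 175 760 mm⁴.
Web: 8 × 90, A = 720 mm², y = 71 mm, Ī = 486 000 mm⁴.
Centroid: ȳ = ΣA·y / ΣA = 23.88 mm.
Transfer each piece to the horizontal centroidal axis using Ī + A·d² with d = y − 23.88:
  flange: d = -10.88 mm → contributes +544 749 mm⁴
  web: d = 47.13 mm → contributes +2 084 951 mm⁴
Total I = 2 629 700 mm⁴.

Ix ≈ 2.6 × 10⁶ mm⁴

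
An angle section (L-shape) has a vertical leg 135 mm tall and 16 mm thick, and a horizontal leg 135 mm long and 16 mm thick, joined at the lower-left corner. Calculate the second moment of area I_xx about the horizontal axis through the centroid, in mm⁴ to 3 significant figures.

Split into non-overlapping primitives; take the origin at the lower-left of the bounding box.
Vertical leg: 16 × 135, A = 2 160 mm², y = 67.5 mm, Ī = 3 280 500 mm⁴.
Horizontal leg (remainder): 119 × 16, A = 1 904 mm², y = 8 mm, Ī = 40 619 mm⁴.
Centroid: ȳ = ΣA·y / ΣA = 39.624 mm.
Transfer each piece to the horizontal axis through the centroid using Ī + A·d² with d = y − 39.624:
  vertical leg: d = 27.876 mm → contributes +4 958 972 mm⁴
  horizontal leg (remainder): d = -31.624 mm → contributes +1 944 768 mm⁴
Total I = 6 903 740 mm⁴.

I_xx ≈ 6.90 × 10⁶ mm⁴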